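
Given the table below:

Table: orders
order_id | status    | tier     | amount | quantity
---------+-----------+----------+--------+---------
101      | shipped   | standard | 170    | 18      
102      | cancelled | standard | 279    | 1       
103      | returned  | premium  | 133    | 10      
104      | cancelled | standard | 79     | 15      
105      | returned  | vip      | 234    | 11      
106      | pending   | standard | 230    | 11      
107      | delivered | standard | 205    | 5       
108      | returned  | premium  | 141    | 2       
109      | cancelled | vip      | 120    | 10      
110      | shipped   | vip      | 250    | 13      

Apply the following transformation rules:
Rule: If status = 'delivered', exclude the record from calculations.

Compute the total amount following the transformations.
1636

Step 1: Identify records where status = 'delivered'
Step 2: The excluded records sum to 205
Step 3: Original total amount = 1841
Step 4: Remaining total = 1841 - 205 = 1636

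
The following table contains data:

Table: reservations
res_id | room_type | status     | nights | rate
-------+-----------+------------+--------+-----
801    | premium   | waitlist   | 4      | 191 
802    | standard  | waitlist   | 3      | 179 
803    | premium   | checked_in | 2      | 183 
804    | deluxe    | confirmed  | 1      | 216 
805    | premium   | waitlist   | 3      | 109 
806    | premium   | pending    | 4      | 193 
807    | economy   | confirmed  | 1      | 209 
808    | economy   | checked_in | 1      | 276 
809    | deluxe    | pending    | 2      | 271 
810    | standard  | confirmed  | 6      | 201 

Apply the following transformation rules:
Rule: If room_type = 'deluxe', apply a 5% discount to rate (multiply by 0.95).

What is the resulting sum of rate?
2003.65

Step 1: Records with room_type = 'deluxe' have total rate = 487
Step 2: Apply multiplier: 487 × 0.95 = 462.65
Step 3: Other records total: 1541
Step 4: Final sum = 462.65 + 1541 = 2003.65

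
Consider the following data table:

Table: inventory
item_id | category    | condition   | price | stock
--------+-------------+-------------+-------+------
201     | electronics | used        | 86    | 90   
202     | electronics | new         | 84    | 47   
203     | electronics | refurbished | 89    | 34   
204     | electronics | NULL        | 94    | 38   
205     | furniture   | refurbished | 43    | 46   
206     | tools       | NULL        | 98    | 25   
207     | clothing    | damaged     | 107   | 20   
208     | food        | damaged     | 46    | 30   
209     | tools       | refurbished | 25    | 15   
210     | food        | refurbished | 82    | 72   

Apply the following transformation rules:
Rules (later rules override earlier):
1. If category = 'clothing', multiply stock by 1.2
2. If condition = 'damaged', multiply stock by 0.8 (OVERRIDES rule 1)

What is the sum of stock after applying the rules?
407.0

Step 1: Rule 2 takes priority for records with condition = 'damaged'
  - 2 records: 50 × 0.8 = 40.0
Step 2: Rule 1 applies to remaining records with category = 'clothing'
  - 0 records: 0 × 1.2 = 0.0
Step 3: Other records unchanged: 367
Step 4: Final sum = 40.0 + 0.0 + 367 = 407.0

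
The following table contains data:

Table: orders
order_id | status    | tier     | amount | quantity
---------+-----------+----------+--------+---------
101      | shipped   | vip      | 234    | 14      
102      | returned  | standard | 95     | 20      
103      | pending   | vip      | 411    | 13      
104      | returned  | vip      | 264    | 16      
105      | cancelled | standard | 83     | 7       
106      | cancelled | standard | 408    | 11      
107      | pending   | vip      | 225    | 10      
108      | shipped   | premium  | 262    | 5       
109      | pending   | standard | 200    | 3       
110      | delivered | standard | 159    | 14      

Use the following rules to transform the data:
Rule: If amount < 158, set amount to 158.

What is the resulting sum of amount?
2479

Step 1: 2 records have amount < 158
Step 2: These records originally summed to 178
Step 3: After setting to minimum: 2 × 158 = 316
Step 4: Unaffected records sum: 2163
Step 5: Final sum = 316 + 2163 = 2479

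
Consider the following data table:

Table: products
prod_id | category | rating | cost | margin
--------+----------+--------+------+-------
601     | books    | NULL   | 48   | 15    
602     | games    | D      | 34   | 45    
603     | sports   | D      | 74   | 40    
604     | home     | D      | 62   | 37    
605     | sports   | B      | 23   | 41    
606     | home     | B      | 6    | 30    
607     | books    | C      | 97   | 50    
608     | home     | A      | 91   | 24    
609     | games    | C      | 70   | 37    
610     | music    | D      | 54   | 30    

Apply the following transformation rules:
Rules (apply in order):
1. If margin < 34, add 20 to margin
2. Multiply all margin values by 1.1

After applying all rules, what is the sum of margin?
471.9

Step 1: Apply Rule 1 - Add 20 to records with margin < 34
  - 4 records affected: 99 + (4 × 20) = 179
  - Unaffected records: 250
  - Sum after Rule 1: 429
Step 2: Apply Rule 2 - Multiply all by 1.1
  - 429 × 1.1 = 471.9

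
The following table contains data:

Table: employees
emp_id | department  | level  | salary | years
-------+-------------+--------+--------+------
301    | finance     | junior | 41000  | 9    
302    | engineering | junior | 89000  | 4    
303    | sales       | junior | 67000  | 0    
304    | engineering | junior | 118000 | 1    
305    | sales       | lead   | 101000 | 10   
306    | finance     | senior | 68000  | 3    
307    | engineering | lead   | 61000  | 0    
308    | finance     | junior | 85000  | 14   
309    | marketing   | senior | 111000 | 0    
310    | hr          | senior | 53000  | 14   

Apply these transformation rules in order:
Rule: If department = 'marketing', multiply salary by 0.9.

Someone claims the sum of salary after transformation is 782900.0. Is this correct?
Yes, the result is correct.

Step 1: Calculate the correct sum after transformation
Step 2: Apply multiplier 0.9 to records where department = 'marketing'
Step 3: Correct result = 782900.0
Step 4: Claimed result = 782900.0
Step 5: 782900.0 = 782900.0 ✓
Conclusion: The claimed result is correct.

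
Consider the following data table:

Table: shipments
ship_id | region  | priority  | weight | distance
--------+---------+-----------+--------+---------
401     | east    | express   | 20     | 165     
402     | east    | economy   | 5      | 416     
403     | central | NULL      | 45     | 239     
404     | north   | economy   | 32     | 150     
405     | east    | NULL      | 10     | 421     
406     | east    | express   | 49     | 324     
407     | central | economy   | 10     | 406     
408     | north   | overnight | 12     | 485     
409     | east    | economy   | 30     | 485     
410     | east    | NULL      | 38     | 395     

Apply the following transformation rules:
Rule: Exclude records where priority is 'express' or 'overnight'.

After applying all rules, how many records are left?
7

Step 1: Count records to exclude
  - 2 (express) + 1 (overnight) = 3 records
Step 2: Total records: 10
Step 3: Remaining = 10 - 3 = 7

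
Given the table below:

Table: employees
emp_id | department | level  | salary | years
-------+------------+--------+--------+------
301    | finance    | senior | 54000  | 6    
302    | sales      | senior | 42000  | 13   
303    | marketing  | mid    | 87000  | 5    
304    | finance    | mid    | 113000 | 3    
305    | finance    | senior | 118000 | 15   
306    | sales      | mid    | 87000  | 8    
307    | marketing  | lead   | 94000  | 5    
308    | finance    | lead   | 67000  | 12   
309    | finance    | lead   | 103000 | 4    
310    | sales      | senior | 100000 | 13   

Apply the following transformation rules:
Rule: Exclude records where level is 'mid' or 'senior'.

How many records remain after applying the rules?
3

Step 1: Count records to exclude
  - 3 (mid) + 4 (senior) = 7 records
Step 2: Total records: 10
Step 3: Remaining = 10 - 7 = 3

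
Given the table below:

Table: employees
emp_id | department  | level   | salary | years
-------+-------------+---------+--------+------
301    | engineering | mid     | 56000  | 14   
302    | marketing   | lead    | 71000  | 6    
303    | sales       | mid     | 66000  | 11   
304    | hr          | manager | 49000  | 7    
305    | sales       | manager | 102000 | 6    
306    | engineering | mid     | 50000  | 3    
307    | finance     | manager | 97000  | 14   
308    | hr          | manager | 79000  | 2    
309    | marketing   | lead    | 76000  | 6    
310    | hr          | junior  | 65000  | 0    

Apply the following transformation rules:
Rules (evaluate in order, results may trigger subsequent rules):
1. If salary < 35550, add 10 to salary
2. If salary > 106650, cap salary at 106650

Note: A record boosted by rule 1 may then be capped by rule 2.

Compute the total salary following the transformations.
711000

Step 1: Apply rule 1 to records with salary < 35550
  - 0 records get bonus of 10
  - Of these, 0 records then exceed 106650 and get capped
Step 2: Apply rule 2 to records with salary > 106650
  - 0 records (original) are capped
Step 3: Calculate final sum = 711000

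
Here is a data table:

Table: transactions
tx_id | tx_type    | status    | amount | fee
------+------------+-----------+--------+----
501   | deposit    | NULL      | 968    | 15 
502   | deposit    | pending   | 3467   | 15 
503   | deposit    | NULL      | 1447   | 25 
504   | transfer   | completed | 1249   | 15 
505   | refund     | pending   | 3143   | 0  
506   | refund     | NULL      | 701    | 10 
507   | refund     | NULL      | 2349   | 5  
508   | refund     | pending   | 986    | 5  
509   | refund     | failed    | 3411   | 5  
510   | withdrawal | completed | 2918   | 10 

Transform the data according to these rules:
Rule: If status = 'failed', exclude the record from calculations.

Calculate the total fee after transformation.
100

Step 1: Identify records where status = 'failed'
Step 2: The excluded records sum to 5
Step 3: Original total fee = 105
Step 4: Remaining total = 105 - 5 = 100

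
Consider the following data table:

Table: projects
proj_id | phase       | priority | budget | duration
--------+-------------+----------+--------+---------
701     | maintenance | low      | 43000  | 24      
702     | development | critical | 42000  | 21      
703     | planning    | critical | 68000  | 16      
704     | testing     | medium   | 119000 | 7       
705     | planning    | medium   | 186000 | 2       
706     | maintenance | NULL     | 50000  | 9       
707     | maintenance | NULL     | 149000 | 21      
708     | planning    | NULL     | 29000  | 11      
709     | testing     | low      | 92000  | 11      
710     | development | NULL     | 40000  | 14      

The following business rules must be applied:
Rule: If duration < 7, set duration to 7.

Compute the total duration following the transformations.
141

Step 1: 1 records have duration < 7
Step 2: These records originally summed to 2
Step 3: After setting to minimum: 1 × 7 = 7
Step 4: Unaffected records sum: 134
Step 5: Final sum = 7 + 134 = 141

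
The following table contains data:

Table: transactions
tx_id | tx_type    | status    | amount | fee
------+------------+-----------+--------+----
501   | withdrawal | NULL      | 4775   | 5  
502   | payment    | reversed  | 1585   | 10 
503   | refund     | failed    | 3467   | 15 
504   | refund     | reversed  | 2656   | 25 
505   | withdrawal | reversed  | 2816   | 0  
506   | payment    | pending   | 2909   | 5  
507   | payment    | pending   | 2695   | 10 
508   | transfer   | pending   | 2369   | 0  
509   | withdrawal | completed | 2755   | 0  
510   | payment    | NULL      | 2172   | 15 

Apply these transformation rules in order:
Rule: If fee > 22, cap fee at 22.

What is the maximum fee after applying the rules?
22

Step 1: Original maximum fee = 25
Step 2: Apply cap at 22
Step 3: 1 records had fee > 22 and were capped
Step 4: Maximum after transformation = 22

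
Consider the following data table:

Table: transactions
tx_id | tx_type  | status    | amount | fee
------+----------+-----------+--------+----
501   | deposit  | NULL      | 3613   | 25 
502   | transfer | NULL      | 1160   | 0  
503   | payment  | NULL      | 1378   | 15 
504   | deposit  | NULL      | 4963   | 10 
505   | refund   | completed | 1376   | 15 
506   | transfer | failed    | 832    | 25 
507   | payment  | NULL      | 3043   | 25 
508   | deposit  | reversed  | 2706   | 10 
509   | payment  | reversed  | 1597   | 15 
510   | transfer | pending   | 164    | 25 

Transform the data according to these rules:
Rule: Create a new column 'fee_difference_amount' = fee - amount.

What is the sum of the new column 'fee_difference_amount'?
-20667

Step 1: For each record, compute fee - amount
Example calculations:
  25 - 3613 = -3588
  0 - 1160 = -1160
  15 - 1378 = -1363
  ...
Step 2: Sum all derived values
Step 3: Total = -20667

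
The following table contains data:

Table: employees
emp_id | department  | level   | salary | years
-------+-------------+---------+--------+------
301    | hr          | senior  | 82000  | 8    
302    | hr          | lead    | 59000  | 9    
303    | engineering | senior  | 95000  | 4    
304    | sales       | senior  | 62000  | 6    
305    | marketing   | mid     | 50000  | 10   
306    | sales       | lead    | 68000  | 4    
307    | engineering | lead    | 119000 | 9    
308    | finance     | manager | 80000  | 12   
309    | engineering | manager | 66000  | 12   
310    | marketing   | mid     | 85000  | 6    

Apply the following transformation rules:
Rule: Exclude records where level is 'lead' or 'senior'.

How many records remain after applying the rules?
4

Step 1: Count records to exclude
  - 3 (lead) + 3 (senior) = 6 records
Step 2: Total records: 10
Step 3: Remaining = 10 - 6 = 4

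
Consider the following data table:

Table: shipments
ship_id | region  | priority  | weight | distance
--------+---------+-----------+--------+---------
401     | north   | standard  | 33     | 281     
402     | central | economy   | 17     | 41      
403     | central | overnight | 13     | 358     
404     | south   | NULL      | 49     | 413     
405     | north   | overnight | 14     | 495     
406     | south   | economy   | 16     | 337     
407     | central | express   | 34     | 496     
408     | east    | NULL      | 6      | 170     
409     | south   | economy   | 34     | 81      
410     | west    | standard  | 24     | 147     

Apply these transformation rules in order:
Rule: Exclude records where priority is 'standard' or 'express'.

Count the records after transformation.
7

Step 1: Count records to exclude
  - 2 (standard) + 1 (express) = 3 records
Step 2: Total records: 10
Step 3: Remaining = 10 - 3 = 7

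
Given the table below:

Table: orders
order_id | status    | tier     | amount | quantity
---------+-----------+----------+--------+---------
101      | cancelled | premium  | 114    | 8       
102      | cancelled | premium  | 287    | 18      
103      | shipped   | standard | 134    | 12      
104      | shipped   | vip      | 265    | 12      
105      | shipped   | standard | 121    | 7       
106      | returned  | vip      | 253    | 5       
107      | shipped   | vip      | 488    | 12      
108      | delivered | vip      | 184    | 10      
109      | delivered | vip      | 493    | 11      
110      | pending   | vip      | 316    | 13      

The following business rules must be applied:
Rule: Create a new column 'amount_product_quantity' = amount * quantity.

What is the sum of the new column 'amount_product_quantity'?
30205

Step 1: For each record, compute amount * quantity
Example calculations:
  114 * 8 = 912
  287 * 18 = 5166
  134 * 12 = 1608
  ...
Step 2: Sum all derived values
Step 3: Total = 30205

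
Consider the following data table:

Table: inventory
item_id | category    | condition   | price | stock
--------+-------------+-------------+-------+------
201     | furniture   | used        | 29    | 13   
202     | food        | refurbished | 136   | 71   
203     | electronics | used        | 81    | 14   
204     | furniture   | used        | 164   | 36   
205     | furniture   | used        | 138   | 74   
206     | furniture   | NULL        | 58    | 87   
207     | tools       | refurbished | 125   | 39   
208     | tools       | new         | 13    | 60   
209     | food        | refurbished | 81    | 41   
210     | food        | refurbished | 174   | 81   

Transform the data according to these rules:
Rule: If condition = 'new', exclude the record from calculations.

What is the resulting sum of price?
986

Step 1: Identify records where condition = 'new'
Step 2: The excluded records sum to 13
Step 3: Original total price = 999
Step 4: Remaining total = 999 - 13 = 986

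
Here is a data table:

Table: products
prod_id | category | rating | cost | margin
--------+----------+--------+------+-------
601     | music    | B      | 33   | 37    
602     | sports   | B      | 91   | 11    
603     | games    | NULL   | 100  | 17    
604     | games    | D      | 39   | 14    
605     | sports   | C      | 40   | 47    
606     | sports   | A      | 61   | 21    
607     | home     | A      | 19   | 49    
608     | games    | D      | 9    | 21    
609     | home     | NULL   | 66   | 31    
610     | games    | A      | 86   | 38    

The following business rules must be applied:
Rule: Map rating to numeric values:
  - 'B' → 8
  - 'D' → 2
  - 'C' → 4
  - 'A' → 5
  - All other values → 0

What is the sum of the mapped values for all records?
39

Step 1: Apply mapping to each record
Step 2: Count by status:
  'B': 2 records × 8 = 16
  'D': 2 records × 2 = 4
  'C': 1 records × 4 = 4
  'A': 3 records × 5 = 15
Step 3: Sum all mapped values = 39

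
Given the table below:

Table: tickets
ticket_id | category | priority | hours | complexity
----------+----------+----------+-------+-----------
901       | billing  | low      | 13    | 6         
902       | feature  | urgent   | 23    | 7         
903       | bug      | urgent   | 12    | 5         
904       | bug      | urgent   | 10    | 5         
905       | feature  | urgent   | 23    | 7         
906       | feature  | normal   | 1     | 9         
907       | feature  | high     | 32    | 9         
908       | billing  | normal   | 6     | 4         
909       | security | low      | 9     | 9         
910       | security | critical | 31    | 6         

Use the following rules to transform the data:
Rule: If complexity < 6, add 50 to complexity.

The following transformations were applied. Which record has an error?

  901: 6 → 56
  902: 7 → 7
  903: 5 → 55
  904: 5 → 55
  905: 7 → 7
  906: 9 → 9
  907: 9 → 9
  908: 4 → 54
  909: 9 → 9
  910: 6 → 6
Record 901 has an error. The correct transformed value should be 6, not 56.

Step 1: Check each record against the rule
Step 2: Record 901 has complexity = 6
Step 3: Since 6 >= 6, the bonus should not have been applied
Step 4: Correct value = 6, but claimed value = 56
Conclusion: Record 901 has the error.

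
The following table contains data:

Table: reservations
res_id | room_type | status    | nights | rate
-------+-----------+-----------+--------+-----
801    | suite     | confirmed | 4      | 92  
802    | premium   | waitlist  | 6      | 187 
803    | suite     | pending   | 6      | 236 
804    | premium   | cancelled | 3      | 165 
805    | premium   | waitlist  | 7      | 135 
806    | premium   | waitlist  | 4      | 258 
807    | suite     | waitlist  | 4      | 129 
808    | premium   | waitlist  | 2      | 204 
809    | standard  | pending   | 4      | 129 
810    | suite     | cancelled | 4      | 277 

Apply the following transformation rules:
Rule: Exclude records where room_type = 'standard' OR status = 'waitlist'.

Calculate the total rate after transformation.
770

Step 1: Find records where room_type = 'standard' OR status = 'waitlist'
Step 2: 6 records match, summing to 1042
Step 3: Original sum: 1812
Step 4: Remaining sum = 1812 - 1042 = 770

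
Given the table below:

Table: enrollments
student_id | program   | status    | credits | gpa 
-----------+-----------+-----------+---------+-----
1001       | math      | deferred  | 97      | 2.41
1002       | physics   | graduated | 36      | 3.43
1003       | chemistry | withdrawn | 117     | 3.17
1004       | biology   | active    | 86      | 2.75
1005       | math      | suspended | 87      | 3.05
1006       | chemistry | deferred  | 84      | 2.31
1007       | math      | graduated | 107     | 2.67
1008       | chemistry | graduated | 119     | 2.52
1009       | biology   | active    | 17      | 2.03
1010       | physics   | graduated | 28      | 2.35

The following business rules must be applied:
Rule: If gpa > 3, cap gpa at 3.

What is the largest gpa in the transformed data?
3

Step 1: Original maximum gpa = 3.43
Step 2: Apply cap at 3
Step 3: 3 records had gpa > 3 and were capped
Step 4: Maximum after transformation = 3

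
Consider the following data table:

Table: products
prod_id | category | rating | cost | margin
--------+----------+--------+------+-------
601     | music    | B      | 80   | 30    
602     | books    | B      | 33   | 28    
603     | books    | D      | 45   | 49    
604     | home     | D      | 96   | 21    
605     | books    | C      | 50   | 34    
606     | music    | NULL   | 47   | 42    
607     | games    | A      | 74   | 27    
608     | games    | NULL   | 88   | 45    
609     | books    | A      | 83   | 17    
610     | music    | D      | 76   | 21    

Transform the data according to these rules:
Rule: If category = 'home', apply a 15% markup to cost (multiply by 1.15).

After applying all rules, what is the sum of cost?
686.4

Step 1: Records with category = 'home' have total cost = 96
Step 2: Apply multiplier: 96 × 1.15 = 110.4
Step 3: Other records total: 576
Step 4: Final sum = 110.4 + 576 = 686.4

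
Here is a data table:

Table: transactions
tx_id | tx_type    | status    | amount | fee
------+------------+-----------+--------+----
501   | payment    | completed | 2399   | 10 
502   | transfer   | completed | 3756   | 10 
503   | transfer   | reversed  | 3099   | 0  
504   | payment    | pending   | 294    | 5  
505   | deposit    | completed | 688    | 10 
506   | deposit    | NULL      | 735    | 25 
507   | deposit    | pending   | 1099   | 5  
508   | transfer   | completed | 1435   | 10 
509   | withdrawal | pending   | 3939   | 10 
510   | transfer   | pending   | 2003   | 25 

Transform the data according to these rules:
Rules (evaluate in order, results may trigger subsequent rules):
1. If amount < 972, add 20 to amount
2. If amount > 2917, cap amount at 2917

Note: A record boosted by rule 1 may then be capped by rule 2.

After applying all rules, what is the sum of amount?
17464

Step 1: Apply rule 1 to records with amount < 972
  - 3 records get bonus of 20
  - Of these, 0 records then exceed 2917 and get capped
Step 2: Apply rule 2 to records with amount > 2917
  - 3 records (original) are capped
Step 3: Calculate final sum = 17464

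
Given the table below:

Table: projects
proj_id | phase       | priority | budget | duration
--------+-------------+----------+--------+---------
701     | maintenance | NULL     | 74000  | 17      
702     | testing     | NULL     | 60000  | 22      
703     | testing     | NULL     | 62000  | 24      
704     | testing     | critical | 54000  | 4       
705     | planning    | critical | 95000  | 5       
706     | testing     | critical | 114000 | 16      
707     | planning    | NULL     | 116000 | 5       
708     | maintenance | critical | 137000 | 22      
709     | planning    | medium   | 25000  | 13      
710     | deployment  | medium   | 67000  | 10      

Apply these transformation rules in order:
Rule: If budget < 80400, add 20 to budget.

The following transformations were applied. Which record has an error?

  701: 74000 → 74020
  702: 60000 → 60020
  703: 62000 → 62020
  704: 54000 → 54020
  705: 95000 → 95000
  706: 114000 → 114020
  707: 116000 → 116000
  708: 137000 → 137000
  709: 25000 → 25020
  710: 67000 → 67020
Record 706 has an error. The correct transformed value should be 114000, not 114020.

Step 1: Check each record against the rule
Step 2: Record 706 has budget = 114000
Step 3: Since 114000 >= 80400, the bonus should not have been applied
Step 4: Correct value = 114000, but claimed value = 114020
Conclusion: Record 706 has the error.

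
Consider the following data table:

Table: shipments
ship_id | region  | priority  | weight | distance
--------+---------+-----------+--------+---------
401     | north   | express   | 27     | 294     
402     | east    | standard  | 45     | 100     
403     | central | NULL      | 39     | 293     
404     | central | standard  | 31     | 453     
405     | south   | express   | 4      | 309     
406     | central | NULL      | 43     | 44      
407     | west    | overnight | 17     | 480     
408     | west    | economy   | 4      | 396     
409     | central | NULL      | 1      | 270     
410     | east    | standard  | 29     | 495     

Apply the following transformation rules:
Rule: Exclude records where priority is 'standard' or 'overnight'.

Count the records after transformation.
6

Step 1: Count records to exclude
  - 3 (standard) + 1 (overnight) = 4 records
Step 2: Total records: 10
Step 3: Remaining = 10 - 4 = 6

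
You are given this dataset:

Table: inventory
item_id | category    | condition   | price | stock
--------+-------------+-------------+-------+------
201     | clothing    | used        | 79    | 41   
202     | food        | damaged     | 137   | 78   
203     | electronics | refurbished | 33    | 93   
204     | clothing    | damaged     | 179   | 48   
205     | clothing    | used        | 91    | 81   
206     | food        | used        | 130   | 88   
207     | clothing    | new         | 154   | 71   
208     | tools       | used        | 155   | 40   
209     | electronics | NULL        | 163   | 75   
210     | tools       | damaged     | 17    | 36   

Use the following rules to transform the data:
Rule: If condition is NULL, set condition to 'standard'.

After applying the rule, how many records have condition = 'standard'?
1

Step 1: Count records where condition IS NULL
Step 2: Found 1 records with NULL condition
Step 3: These records will have condition set to 'standard'
Step 4: Records already having condition = 'standard': 0
Step 5: Answer: 1 + 0 = 1 records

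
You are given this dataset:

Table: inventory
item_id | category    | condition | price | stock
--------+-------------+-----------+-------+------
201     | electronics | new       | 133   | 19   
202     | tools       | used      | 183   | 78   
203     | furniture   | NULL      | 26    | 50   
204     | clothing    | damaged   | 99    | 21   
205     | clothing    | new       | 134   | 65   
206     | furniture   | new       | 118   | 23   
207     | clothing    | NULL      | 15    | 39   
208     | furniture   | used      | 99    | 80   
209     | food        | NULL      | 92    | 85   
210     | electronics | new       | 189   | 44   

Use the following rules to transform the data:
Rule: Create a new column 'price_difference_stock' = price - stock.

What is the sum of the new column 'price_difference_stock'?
584

Step 1: For each record, compute price - stock
Example calculations:
  133 - 19 = 114
  183 - 78 = 105
  26 - 50 = -24
  ...
Step 2: Sum all derived values
Step 3: Total = 584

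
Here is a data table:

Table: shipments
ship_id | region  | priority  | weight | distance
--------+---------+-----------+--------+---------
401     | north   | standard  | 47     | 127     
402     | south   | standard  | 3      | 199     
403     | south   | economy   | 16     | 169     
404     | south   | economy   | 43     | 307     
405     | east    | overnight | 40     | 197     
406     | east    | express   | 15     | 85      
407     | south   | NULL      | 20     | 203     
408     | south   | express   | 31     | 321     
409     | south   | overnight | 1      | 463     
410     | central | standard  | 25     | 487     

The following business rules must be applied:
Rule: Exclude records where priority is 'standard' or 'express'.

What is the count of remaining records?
5

Step 1: Count records to exclude
  - 3 (standard) + 2 (express) = 5 records
Step 2: Total records: 10
Step 3: Remaining = 10 - 5 = 5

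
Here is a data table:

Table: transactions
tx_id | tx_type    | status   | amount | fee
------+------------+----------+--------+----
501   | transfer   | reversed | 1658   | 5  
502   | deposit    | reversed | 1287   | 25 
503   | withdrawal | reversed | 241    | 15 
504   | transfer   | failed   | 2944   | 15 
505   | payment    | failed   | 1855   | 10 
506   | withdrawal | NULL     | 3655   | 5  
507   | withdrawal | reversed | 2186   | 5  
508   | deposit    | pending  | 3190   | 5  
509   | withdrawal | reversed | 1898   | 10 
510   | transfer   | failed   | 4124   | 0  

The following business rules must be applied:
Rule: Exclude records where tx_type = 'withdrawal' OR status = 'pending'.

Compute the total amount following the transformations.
11868

Step 1: Find records where tx_type = 'withdrawal' OR status = 'pending'
Step 2: 5 records match, summing to 11170
Step 3: Original sum: 23038
Step 4: Remaining sum = 23038 - 11170 = 11868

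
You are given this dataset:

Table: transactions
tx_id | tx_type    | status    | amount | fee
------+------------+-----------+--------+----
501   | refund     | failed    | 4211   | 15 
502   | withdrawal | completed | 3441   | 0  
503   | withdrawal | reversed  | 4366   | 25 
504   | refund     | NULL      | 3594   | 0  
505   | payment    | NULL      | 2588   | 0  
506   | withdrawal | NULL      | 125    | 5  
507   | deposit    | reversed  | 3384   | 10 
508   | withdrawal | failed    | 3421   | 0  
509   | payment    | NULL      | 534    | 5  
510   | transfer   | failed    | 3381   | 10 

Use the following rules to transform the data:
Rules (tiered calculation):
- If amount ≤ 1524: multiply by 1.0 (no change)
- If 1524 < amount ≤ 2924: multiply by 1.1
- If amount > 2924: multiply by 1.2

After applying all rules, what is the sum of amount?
34463.4

Step 1: Tier 1 (amount ≤ 1524): 2 records, sum = 659 × 1.0 = 659.0
Step 2: Tier 2 (1524 < amount ≤ 2924): 1 records, sum = 2588 × 1.1 = 2846.8
Step 3: Tier 3 (amount > 2924): 7 records, sum = 25798 × 1.2 = 30957.6
Step 4: Final sum = 659.0 + 2846.8 + 30957.6 = 34463.4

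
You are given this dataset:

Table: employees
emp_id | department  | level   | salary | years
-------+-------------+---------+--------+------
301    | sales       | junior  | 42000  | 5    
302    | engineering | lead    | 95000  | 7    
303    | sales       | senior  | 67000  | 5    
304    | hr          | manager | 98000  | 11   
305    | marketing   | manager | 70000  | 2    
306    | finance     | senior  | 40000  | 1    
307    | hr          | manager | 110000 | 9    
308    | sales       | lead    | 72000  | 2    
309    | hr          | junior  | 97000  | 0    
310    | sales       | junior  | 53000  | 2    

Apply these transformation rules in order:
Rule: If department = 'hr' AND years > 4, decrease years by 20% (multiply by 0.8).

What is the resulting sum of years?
40.0

Step 1: Find records where department = 'hr' AND years > 4
Step 2: 2 records match, summing to 20
Step 3: After multiplier: 20 × 0.8 = 16.0
Step 4: Unaffected records sum: 24
Step 5: Final sum = 16.0 + 24 = 40.0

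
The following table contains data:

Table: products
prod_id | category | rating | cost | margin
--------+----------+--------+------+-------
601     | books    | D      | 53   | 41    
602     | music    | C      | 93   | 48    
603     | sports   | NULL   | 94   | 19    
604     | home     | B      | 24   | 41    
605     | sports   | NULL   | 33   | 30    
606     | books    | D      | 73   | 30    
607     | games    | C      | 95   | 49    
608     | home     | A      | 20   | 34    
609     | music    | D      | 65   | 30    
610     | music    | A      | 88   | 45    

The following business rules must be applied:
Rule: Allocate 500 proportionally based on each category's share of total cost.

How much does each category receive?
books: 98.75, games: 74.45, home: 34.48, music: 192.79, sports: 99.53

Step 1: Calculate total cost = 638
Step 2: Calculate each category's proportion:
  books: 126/638 = 19.75% → 98.75
  games: 95/638 = 14.89% → 74.45
  home: 44/638 = 6.90% → 34.48
  music: 246/638 = 38.56% → 192.79
  sports: 127/638 = 19.91% → 99.53
Step 3: Verify: sum of allocations ≈ 500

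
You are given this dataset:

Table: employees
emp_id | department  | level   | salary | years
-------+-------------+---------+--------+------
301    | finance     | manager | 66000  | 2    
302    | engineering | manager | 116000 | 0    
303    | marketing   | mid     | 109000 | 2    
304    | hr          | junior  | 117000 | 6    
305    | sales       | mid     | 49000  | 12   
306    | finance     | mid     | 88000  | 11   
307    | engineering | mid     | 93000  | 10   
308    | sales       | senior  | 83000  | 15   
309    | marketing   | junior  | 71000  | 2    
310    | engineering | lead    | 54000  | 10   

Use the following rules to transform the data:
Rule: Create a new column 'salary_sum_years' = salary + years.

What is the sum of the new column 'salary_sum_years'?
846070

Step 1: For each record, compute salary + years
Example calculations:
  66000 + 2 = 66002
  116000 + 0 = 116000
  109000 + 2 = 109002
  ...
Step 2: Sum all derived values
Step 3: Total = 846070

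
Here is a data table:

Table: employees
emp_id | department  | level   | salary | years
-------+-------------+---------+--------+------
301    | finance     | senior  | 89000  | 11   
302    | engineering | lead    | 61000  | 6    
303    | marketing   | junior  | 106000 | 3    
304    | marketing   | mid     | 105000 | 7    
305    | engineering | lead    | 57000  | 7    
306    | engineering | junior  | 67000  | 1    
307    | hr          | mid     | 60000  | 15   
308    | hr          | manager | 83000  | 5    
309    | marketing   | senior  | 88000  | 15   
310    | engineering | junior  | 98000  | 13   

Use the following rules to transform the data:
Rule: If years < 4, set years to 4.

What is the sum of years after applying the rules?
87

Step 1: 2 records have years < 4
Step 2: These records originally summed to 4
Step 3: After setting to minimum: 2 × 4 = 8
Step 4: Unaffected records sum: 79
Step 5: Final sum = 8 + 79 = 87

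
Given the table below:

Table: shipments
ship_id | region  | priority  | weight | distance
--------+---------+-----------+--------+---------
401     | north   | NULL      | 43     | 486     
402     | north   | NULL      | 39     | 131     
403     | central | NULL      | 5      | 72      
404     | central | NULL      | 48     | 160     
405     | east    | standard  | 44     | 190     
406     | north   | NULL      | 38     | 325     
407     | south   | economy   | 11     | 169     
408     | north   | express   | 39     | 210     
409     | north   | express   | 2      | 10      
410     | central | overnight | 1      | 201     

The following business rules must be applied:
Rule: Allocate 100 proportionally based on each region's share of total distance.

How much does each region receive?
central: 22.16, east: 9.72, north: 59.47, south: 8.65

Step 1: Calculate total distance = 1954
Step 2: Calculate each region's proportion:
  central: 433/1954 = 22.16% → 22.16
  east: 190/1954 = 9.72% → 9.72
  north: 1162/1954 = 59.47% → 59.47
  south: 169/1954 = 8.65% → 8.65
Step 3: Verify: sum of allocations ≈ 100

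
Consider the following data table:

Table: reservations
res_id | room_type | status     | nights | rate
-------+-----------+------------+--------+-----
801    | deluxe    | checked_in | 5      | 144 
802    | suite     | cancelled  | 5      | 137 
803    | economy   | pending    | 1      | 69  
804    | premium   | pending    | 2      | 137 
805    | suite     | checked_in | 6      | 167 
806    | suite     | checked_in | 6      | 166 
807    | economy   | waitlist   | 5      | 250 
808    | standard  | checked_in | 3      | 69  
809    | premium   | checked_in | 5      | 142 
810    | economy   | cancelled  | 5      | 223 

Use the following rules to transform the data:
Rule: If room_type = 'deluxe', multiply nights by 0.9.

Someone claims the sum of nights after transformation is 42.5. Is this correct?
Yes, the result is correct.

Step 1: Calculate the correct sum after transformation
Step 2: Apply multiplier 0.9 to records where room_type = 'deluxe'
Step 3: Correct result = 42.5
Step 4: Claimed result = 42.5
Step 5: 42.5 = 42.5 ✓
Conclusion: The claimed result is correct.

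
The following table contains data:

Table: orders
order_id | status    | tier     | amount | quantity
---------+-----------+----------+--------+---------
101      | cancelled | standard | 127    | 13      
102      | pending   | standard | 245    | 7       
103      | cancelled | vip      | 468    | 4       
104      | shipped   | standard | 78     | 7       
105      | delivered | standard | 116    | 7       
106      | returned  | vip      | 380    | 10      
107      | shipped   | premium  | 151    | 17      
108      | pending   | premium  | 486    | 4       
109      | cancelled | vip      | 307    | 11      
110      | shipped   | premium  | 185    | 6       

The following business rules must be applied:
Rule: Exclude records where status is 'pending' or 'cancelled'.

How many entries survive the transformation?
5

Step 1: Count records to exclude
  - 2 (pending) + 3 (cancelled) = 5 records
Step 2: Total records: 10
Step 3: Remaining = 10 - 5 = 5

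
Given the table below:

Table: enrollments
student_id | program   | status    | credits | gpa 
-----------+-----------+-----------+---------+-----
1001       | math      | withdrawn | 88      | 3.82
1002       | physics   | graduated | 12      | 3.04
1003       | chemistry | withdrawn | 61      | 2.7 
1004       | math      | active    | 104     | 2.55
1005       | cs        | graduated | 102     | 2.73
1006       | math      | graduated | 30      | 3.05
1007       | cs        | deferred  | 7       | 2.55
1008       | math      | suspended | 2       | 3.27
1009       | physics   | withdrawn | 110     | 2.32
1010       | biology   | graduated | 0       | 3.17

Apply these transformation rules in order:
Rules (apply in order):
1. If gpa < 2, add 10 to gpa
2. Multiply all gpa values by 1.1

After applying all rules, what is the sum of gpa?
32.12

Step 1: Apply Rule 1 - Add 10 to records with gpa < 2
  - 0 records affected: 0 + (0 × 10) = 0
  - Unaffected records: 29.2
  - Sum after Rule 1: 29.2
Step 2: Apply Rule 2 - Multiply all by 1.1
  - 29.2 × 1.1 = 32.12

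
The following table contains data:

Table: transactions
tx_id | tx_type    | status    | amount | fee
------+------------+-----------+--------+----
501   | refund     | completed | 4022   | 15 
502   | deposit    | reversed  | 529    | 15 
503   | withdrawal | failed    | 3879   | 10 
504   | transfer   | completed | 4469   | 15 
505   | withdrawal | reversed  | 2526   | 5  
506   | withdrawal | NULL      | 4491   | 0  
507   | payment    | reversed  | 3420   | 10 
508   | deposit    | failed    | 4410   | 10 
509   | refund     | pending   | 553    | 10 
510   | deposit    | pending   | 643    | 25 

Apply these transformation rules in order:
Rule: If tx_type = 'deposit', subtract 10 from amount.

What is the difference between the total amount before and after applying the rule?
30

Step 1: Original sum of amount = 28942
Step 2: 3 records have tx_type = 'deposit'
Step 3: Each affected record changes by -10
Step 4: Total change = 3 × -10 = -30
Step 5: New sum = 28942 + -30 = 28912
Step 6: Difference = |28912 - 28942| = 30
        (Sum decreased by 30)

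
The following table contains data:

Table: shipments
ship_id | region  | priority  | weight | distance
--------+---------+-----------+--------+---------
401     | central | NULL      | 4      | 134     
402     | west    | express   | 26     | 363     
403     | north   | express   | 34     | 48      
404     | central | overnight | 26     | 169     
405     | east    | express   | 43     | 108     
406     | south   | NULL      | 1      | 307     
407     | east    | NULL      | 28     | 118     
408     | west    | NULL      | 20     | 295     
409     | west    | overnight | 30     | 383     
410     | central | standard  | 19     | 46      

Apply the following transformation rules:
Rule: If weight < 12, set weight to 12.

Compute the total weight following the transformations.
250

Step 1: 2 records have weight < 12
Step 2: These records originally summed to 5
Step 3: After setting to minimum: 2 × 12 = 24
Step 4: Unaffected records sum: 226
Step 5: Final sum = 24 + 226 = 250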